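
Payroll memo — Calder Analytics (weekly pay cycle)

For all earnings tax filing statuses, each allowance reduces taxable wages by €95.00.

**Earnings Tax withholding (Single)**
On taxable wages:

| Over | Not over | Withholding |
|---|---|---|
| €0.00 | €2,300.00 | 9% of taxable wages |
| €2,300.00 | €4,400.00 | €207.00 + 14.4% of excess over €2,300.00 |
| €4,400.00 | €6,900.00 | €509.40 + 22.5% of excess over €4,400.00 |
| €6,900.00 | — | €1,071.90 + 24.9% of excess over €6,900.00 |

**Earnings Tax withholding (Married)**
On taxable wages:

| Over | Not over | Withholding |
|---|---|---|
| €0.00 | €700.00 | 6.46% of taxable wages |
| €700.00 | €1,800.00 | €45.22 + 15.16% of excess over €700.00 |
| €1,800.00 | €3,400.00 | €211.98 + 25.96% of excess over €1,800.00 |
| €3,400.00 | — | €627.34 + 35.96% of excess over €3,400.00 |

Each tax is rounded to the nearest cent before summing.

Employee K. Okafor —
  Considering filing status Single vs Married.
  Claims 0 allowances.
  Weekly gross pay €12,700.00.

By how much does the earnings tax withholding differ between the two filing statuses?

Earnings Tax (Single): taxable = €12,700.00
  €1,071.90 + 24.9% × (€12,700.00 − €6,900.00) = €1,071.90 + 24.9% × €5,800.00 = €2,516.10
Earnings Tax (Married): taxable = €12,700.00
  €627.34 + 35.96% × (€12,700.00 − €3,400.00) = €627.34 + 35.96% × €9,300.00 = €3,971.62
Difference: |€2,516.10 − €3,971.62| = €1,455.52 (higher under Married)

€1,455.52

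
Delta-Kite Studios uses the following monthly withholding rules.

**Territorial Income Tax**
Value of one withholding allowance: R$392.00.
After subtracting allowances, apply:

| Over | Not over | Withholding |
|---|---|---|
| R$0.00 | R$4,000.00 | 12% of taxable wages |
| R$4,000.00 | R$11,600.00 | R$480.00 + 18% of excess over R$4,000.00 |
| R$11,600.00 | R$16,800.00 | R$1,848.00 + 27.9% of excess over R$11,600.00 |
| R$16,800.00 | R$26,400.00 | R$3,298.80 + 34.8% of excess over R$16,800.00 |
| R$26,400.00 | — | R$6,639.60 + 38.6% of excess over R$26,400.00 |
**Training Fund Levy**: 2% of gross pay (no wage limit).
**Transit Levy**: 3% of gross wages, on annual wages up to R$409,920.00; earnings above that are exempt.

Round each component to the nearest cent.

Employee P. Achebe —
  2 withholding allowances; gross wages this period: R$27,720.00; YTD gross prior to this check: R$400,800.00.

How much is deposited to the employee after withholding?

Territorial Income Tax: taxable = R$27,720.00 − 2×R$392.00 = R$26,936.00
  R$6,639.60 + 38.6% × (R$26,936.00 − R$26,400.00) = R$6,639.60 + 38.6% × R$536.00 = R$6,846.50
Training Fund Levy: 2% × R$27,720.00 = R$554.40
Transit Levy: cap R$409,920.00 − YTD R$400,800.00 = R$9,120.00 subject; 3% × R$9,120.00 = R$273.60
Total withheld: R$6,846.50 + R$554.40 + R$273.60 = R$7,674.50
Net pay: R$27,720.00 − R$7,674.50 = R$20,045.50

R$20,045.50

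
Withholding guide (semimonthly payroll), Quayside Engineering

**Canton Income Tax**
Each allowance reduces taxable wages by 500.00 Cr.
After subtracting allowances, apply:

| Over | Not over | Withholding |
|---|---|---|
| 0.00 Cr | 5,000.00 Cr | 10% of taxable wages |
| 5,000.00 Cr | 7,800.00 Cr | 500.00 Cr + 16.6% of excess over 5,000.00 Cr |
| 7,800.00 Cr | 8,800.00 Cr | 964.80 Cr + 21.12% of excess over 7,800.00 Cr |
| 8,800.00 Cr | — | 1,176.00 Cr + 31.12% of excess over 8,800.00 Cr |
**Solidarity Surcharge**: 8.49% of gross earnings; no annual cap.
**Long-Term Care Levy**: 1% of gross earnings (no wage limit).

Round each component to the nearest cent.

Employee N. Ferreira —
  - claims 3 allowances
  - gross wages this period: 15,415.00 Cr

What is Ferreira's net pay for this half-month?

Canton Income Tax: taxable = 15,415.00 Cr − 3×500.00 Cr = 13,915.00 Cr
  1,176.00 Cr + 31.12% × (13,915.00 Cr − 8,800.00 Cr) = 1,176.00 Cr + 31.12% × 5,115.00 Cr = 2,767.79 Cr
Solidarity Surcharge: 8.49% × 15,415.00 Cr = 1,308.73 Cr
Long-Term Care Levy: 1% × 15,415.00 Cr = 154.15 Cr
Total withheld: 2,767.79 Cr + 1,308.73 Cr + 154.15 Cr = 4,230.67 Cr
Net pay: 15,415.00 Cr − 4,230.67 Cr = 11,184.33 Cr

11,184.33 Cr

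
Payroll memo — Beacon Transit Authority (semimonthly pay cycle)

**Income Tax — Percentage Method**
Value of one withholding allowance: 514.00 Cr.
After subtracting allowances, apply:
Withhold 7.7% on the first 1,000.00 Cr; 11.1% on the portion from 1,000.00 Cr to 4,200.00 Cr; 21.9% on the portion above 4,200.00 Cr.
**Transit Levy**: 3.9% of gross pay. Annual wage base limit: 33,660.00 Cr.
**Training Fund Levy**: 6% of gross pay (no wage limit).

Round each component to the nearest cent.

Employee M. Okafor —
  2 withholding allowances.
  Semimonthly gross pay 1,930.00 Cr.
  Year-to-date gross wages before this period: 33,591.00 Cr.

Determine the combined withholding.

187.94 Cr

Income Tax: taxable = 1,930.00 Cr − 2×514.00 Cr = 902.00 Cr
  7.7% × 902.00 Cr = 69.45 Cr
Transit Levy: cap 33,660.00 Cr − YTD 33,591.00 Cr = 69.00 Cr subject; 3.9% × 69.00 Cr = 2.69 Cr
Training Fund Levy: 6% × 1,930.00 Cr = 115.80 Cr
Total: 69.45 Cr + 2.69 Cr + 115.80 Cr = 187.94 Cr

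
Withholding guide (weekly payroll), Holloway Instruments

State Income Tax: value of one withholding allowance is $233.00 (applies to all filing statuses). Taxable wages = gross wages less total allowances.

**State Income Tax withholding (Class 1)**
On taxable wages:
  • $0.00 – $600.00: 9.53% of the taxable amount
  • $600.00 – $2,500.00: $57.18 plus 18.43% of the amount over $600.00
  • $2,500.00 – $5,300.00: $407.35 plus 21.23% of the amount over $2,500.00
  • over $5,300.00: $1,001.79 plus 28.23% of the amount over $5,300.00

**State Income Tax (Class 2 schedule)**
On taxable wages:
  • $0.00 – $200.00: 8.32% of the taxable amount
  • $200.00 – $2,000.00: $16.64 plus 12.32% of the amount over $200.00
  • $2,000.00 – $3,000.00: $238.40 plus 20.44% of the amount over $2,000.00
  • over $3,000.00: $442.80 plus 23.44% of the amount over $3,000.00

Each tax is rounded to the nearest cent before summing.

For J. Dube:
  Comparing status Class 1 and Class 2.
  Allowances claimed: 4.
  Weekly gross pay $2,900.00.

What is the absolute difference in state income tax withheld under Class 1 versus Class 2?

State Income Tax (Class 1): taxable = $2,900.00 − 4×$233.00 = $1,968.00
  $57.18 + 18.43% × ($1,968.00 − $600.00) = $57.18 + 18.43% × $1,368.00 = $309.30
State Income Tax (Class 2): taxable = $2,900.00 − 4×$233.00 = $1,968.00
  $16.64 + 12.32% × ($1,968.00 − $200.00) = $16.64 + 12.32% × $1,768.00 = $234.46
Difference: |$309.30 − $234.46| = $74.84 (higher under Class 1)

$74.84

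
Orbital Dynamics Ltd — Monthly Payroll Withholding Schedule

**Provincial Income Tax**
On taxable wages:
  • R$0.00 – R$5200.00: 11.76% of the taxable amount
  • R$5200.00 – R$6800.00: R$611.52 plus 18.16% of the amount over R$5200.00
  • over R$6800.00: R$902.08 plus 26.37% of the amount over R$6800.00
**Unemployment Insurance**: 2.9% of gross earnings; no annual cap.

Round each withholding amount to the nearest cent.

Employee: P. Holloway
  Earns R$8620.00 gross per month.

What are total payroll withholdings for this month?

Provincial Income Tax: taxable = R$8620.00
  R$902.08 + 26.37% × (R$8620.00 − R$6800.00) = R$902.08 + 26.37% × R$1820.00 = R$1382.01
Unemployment Insurance: 2.9% × R$8620.00 = R$249.98
Total: R$1382.01 + R$249.98 = R$1631.99

R$1631.99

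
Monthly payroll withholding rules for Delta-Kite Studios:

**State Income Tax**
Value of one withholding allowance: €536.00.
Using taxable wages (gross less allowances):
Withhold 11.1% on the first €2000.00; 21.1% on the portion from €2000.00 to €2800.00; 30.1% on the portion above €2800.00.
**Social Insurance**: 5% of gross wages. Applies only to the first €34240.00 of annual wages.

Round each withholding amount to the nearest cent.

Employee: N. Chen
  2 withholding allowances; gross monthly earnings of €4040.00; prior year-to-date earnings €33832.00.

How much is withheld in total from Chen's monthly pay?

State Income Tax: taxable = €4040.00 − 2×€536.00 = €2968.00
  €390.80 + 30.1% × (€2968.00 − €2800.00) = €390.80 + 30.1% × €168.00 = €441.37
Social Insurance: cap €34240.00 − YTD €33832.00 = €408.00 subject; 5% × €408.00 = €20.40
Total: €441.37 + €20.40 = €461.77

€461.77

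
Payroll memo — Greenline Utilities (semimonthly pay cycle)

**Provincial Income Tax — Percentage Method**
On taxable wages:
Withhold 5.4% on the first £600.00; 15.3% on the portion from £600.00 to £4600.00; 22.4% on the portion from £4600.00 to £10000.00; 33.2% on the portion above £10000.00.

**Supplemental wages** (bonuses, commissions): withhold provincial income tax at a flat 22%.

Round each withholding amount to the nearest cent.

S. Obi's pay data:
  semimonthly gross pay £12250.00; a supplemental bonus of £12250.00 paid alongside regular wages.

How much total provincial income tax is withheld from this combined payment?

Provincial Income Tax: taxable = £12250.00
  £1854.00 + 33.2% × (£12250.00 − £10000.00) = £1854.00 + 33.2% × £2250.00 = £2601.00
Supplemental (22% flat on bonus): 22% × £12250.00 = £2695.00
Total provincial income tax: £2601.00 + £2695.00 = £5296.00

£5296.00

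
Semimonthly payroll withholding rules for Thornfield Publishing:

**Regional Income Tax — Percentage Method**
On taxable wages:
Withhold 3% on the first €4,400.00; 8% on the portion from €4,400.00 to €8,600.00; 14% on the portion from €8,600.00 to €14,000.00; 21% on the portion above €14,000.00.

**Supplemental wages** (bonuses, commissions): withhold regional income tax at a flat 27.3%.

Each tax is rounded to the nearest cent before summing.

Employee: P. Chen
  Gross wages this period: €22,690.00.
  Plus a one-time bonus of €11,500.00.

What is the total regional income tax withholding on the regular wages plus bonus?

Regional Income Tax: taxable = €22,690.00
  €1,224.00 + 21% × (€22,690.00 − €14,000.00) = €1,224.00 + 21% × €8,690.00 = €3,048.90
Supplemental (27.3% flat on bonus): 27.3% × €11,500.00 = €3,139.50
Total regional income tax: €3,048.90 + €3,139.50 = €6,188.40

€6,188.40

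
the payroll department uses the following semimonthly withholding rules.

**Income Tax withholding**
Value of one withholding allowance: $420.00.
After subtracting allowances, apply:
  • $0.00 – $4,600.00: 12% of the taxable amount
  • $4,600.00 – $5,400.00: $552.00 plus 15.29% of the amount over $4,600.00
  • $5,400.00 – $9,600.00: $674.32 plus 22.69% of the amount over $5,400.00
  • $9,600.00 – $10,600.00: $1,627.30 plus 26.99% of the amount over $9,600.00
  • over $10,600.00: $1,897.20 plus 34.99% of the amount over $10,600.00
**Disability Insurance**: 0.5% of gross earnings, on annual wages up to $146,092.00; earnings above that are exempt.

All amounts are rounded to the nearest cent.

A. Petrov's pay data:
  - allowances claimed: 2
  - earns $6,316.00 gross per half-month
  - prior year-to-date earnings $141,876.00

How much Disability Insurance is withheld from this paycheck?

$21.08

Disability Insurance: cap $146,092.00 − YTD $141,876.00 = $4,216.00 subject; 0.5% × $4,216.00 = $21.08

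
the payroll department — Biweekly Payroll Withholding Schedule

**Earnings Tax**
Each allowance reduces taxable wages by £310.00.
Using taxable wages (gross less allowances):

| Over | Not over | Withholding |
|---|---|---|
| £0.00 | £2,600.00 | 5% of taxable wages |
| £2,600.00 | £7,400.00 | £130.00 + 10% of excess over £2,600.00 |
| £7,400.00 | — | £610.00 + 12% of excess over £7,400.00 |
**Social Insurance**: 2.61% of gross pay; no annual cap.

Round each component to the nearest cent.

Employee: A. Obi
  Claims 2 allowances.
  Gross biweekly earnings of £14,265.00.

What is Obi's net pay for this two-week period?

£12,533.28

Earnings Tax: taxable = £14,265.00 − 2×£310.00 = £13,645.00
  £610.00 + 12% × (£13,645.00 − £7,400.00) = £610.00 + 12% × £6,245.00 = £1,359.40
Social Insurance: 2.61% × £14,265.00 = £372.32
Total withheld: £1,359.40 + £372.32 = £1,731.72
Net pay: £14,265.00 − £1,731.72 = £12,533.28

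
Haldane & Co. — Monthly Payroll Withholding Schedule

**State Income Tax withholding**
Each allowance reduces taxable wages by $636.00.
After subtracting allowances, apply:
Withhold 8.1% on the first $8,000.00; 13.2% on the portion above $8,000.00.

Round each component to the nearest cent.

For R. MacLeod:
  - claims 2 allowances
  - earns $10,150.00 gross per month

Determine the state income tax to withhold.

$763.90

State Income Tax: taxable = $10,150.00 − 2×$636.00 = $8,878.00
  $648.00 + 13.2% × ($8,878.00 − $8,000.00) = $648.00 + 13.2% × $878.00 = $763.90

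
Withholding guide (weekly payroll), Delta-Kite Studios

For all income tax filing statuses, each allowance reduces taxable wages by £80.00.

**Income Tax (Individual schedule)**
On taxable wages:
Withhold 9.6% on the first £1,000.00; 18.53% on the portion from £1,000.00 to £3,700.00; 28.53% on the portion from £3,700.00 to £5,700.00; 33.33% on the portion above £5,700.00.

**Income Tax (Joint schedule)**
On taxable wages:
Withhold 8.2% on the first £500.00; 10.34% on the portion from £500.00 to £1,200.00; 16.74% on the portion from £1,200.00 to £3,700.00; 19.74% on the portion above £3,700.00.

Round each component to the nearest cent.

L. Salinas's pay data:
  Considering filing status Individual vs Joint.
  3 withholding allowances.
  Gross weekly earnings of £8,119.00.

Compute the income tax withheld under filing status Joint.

Income Tax (Joint): taxable = £8,119.00 − 3×£80.00 = £7,879.00
  £531.88 + 19.74% × (£7,879.00 − £3,700.00) = £531.88 + 19.74% × £4,179.00 = £1,356.81

£1,356.81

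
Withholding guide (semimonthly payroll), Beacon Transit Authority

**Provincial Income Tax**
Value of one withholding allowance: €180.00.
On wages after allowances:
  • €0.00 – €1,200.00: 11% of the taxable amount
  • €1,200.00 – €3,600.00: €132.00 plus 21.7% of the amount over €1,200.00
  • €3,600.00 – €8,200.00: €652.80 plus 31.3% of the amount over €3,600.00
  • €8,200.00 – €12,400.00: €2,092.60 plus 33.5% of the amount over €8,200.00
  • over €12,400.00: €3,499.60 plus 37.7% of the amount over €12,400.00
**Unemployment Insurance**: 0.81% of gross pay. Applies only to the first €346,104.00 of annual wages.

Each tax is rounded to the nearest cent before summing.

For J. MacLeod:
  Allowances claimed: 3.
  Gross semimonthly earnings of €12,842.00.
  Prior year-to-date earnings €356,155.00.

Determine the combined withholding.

Provincial Income Tax: taxable = €12,842.00 − 3×€180.00 = €12,302.00
  €2,092.60 + 33.5% × (€12,302.00 − €8,200.00) = €2,092.60 + 33.5% × €4,102.00 = €3,466.77
Unemployment Insurance: YTD €356,155.00 ≥ cap €346,104.00 → €0.00
Total: €3,466.77 + €0.00 = €3,466.77

€3,466.77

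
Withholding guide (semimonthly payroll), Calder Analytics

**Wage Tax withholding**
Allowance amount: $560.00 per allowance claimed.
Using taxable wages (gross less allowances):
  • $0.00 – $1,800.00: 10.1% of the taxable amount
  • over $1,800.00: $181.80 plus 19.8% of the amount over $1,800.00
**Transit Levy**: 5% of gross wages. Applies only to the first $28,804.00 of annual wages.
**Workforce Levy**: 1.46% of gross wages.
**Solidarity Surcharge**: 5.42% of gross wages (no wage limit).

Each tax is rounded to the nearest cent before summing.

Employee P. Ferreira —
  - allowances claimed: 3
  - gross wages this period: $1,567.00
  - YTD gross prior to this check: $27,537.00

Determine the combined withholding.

Wage Tax: taxable = $1,567.00 − 3×$560.00 = $-113.00
  Taxable ≤ 0 → $0.00
Transit Levy: cap $28,804.00 − YTD $27,537.00 = $1,267.00 subject; 5% × $1,267.00 = $63.35
Workforce Levy: 1.46% × $1,567.00 = $22.88
Solidarity Surcharge: 5.42% × $1,567.00 = $84.93
Total: $0.00 + $63.35 + $22.88 + $84.93 = $171.16

$171.16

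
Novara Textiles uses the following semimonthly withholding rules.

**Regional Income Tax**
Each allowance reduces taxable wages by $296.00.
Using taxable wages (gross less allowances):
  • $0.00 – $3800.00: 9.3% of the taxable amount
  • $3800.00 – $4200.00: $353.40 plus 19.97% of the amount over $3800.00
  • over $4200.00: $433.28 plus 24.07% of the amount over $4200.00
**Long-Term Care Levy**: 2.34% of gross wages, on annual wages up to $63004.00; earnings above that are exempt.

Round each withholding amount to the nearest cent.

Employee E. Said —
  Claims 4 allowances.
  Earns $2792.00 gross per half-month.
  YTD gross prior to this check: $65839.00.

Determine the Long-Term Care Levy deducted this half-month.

$0.00

Long-Term Care Levy: YTD $65839.00 ≥ cap $63004.00 → $0.00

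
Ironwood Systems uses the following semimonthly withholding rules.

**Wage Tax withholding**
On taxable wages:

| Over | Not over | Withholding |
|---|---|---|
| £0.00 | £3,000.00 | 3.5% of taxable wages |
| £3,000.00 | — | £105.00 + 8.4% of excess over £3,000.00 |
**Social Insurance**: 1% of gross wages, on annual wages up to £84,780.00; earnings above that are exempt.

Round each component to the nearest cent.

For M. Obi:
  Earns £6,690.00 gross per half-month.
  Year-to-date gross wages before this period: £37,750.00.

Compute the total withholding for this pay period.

Wage Tax: taxable = £6,690.00
  £105.00 + 8.4% × (£6,690.00 − £3,000.00) = £105.00 + 8.4% × £3,690.00 = £414.96
Social Insurance: 1% × £6,690.00 = £66.90
Total: £414.96 + £66.90 = £481.86

£481.86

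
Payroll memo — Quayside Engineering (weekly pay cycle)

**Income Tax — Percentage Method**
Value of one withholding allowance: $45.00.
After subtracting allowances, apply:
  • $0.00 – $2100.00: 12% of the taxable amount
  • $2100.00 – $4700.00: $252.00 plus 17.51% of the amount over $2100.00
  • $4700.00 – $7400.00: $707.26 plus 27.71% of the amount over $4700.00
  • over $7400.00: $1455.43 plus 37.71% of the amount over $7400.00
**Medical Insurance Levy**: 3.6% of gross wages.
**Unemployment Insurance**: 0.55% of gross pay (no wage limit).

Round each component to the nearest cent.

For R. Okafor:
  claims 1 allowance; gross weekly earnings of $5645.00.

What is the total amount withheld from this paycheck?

Income Tax: taxable = $5645.00 − 1×$45.00 = $5600.00
  $707.26 + 27.71% × ($5600.00 − $4700.00) = $707.26 + 27.71% × $900.00 = $956.65
Medical Insurance Levy: 3.6% × $5645.00 = $203.22
Unemployment Insurance: 0.55% × $5645.00 = $31.05
Total: $956.65 + $203.22 + $31.05 = $1190.92

$1190.92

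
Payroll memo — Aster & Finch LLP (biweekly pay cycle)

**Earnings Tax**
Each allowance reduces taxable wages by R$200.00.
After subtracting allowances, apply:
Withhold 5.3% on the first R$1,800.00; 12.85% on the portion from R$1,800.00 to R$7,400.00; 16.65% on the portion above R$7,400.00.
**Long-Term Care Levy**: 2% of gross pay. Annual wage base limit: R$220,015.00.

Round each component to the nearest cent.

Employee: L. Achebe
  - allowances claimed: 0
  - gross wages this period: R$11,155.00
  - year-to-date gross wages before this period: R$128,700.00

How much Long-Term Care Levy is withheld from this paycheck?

Long-Term Care Levy: 2% × R$11,155.00 = R$223.10

R$223.10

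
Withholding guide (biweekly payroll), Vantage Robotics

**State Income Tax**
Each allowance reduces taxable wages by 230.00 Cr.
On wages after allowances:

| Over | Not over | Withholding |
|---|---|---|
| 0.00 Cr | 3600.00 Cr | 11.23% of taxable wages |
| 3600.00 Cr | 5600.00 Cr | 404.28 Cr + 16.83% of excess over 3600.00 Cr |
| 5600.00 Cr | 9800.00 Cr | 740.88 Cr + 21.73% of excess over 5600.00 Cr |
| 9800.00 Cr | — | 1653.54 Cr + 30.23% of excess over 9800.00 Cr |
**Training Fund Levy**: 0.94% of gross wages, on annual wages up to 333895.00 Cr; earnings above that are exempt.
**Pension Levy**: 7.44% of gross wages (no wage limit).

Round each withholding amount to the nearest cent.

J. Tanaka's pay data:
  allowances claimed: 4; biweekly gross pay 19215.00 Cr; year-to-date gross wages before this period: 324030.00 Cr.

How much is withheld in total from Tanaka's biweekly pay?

State Income Tax: taxable = 19215.00 Cr − 4×230.00 Cr = 18295.00 Cr
  1653.54 Cr + 30.23% × (18295.00 Cr − 9800.00 Cr) = 1653.54 Cr + 30.23% × 8495.00 Cr = 4221.58 Cr
Training Fund Levy: cap 333895.00 Cr − YTD 324030.00 Cr = 9865.00 Cr subject; 0.94% × 9865.00 Cr = 92.73 Cr
Pension Levy: 7.44% × 19215.00 Cr = 1429.60 Cr
Total: 4221.58 Cr + 92.73 Cr + 1429.60 Cr = 5743.91 Cr

5743.91 Cr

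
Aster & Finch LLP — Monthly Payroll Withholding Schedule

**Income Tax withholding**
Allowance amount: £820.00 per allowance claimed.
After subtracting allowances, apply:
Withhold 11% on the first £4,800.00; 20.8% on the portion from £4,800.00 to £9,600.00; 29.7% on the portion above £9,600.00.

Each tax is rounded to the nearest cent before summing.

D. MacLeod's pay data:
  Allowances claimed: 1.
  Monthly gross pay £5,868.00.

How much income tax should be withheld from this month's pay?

Income Tax: taxable = £5,868.00 − 1×£820.00 = £5,048.00
  £528.00 + 20.8% × (£5,048.00 − £4,800.00) = £528.00 + 20.8% × £248.00 = £579.58

£579.58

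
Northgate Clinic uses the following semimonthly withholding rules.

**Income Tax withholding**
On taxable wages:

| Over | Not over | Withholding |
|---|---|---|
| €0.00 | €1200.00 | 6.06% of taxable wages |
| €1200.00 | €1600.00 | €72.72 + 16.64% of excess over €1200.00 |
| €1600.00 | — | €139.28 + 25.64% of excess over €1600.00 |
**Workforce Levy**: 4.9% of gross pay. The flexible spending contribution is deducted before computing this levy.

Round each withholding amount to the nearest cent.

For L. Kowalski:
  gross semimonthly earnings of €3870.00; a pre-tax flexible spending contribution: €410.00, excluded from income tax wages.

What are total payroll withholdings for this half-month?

Income Tax: taxable = €3870.00 − €410.00 = €3460.00
  €139.28 + 25.64% × (€3460.00 − €1600.00) = €139.28 + 25.64% × €1860.00 = €616.18
Workforce Levy: 4.9% × €3460.00 = €169.54
Total: €616.18 + €169.54 = €785.72

€785.72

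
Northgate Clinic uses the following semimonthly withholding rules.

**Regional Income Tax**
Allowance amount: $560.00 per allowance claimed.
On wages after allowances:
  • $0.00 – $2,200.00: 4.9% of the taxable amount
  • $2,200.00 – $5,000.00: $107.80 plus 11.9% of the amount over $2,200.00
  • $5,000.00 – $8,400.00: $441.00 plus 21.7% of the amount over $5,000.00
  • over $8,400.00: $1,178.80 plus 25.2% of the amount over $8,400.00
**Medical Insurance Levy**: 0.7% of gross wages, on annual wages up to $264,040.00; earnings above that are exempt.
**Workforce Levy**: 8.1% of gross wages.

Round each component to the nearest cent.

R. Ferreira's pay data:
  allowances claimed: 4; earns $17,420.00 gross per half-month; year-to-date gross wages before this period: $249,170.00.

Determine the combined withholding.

Regional Income Tax: taxable = $17,420.00 − 4×$560.00 = $15,180.00
  $1,178.80 + 25.2% × ($15,180.00 − $8,400.00) = $1,178.80 + 25.2% × $6,780.00 = $2,887.36
Medical Insurance Levy: cap $264,040.00 − YTD $249,170.00 = $14,870.00 subject; 0.7% × $14,870.00 = $104.09
Workforce Levy: 8.1% × $17,420.00 = $1,411.02
Total: $2,887.36 + $104.09 + $1,411.02 = $4,402.47

$4,402.47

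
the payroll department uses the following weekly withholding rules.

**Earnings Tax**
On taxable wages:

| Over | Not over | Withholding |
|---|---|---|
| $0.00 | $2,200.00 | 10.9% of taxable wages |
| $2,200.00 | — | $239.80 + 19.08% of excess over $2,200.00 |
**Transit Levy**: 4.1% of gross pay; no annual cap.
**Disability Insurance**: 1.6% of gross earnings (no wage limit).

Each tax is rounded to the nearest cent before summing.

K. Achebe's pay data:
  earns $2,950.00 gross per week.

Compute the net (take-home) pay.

Earnings Tax: taxable = $2,950.00
  $239.80 + 19.08% × ($2,950.00 − $2,200.00) = $239.80 + 19.08% × $750.00 = $382.90
Transit Levy: 4.1% × $2,950.00 = $120.95
Disability Insurance: 1.6% × $2,950.00 = $47.20
Total withheld: $382.90 + $120.95 + $47.20 = $551.05
Net pay: $2,950.00 − $551.05 = $2,398.95

$2,398.95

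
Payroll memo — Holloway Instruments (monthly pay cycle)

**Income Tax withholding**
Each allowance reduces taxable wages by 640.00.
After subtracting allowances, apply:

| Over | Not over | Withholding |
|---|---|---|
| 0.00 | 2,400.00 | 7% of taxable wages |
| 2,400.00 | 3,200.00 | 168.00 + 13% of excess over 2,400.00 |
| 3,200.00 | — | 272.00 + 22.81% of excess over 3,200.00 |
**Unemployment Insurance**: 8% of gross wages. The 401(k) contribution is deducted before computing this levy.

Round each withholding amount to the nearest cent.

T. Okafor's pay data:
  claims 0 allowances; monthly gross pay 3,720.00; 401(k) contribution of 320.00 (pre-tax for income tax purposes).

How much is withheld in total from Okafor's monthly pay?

589.62

Income Tax: taxable = 3,720.00 − 320.00 = 3,400.00
  272.00 + 22.81% × (3,400.00 − 3,200.00) = 272.00 + 22.81% × 200.00 = 317.62
Unemployment Insurance: 8% × 3,400.00 = 272.00
Total: 317.62 + 272.00 = 589.62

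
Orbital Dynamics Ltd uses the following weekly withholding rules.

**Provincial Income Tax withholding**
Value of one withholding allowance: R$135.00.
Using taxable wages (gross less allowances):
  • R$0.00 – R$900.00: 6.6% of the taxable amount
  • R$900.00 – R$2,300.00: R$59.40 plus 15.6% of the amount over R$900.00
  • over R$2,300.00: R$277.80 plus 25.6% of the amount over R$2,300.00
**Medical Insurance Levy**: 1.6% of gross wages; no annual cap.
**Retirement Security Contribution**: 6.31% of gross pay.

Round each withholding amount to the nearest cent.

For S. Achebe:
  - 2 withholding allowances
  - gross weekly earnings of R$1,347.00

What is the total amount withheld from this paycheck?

R$193.56

Provincial Income Tax: taxable = R$1,347.00 − 2×R$135.00 = R$1,077.00
  R$59.40 + 15.6% × (R$1,077.00 − R$900.00) = R$59.40 + 15.6% × R$177.00 = R$87.01
Medical Insurance Levy: 1.6% × R$1,347.00 = R$21.55
Retirement Security Contribution: 6.31% × R$1,347.00 = R$85.00
Total: R$87.01 + R$21.55 + R$85.00 = R$193.56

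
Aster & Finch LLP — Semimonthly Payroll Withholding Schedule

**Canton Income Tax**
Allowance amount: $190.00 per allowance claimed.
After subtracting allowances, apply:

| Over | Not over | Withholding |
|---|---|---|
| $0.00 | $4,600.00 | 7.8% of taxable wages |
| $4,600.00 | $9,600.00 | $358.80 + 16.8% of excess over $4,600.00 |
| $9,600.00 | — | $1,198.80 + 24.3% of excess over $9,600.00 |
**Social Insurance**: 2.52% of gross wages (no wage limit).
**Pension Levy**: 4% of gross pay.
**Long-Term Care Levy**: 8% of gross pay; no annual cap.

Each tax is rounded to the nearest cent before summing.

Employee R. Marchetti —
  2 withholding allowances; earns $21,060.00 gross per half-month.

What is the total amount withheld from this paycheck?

$6,949.15

Canton Income Tax: taxable = $21,060.00 − 2×$190.00 = $20,680.00
  $1,198.80 + 24.3% × ($20,680.00 − $9,600.00) = $1,198.80 + 24.3% × $11,080.00 = $3,891.24
Social Insurance: 2.52% × $21,060.00 = $530.71
Pension Levy: 4% × $21,060.00 = $842.40
Long-Term Care Levy: 8% × $21,060.00 = $1,684.80
Total: $3,891.24 + $530.71 + $842.40 + $1,684.80 = $6,949.15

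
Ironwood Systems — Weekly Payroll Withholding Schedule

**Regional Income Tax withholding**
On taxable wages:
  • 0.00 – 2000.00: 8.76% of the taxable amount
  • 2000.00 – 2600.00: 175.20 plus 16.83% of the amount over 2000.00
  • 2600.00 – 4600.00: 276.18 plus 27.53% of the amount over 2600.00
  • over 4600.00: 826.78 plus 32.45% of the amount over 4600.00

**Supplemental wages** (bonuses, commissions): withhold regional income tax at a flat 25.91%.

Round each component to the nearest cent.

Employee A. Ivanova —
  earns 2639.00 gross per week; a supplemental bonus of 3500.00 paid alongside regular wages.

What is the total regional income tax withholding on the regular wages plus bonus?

Regional Income Tax: taxable = 2639.00
  276.18 + 27.53% × (2639.00 − 2600.00) = 276.18 + 27.53% × 39.00 = 286.92
Supplemental (25.91% flat on bonus): 25.91% × 3500.00 = 906.85
Total regional income tax: 286.92 + 906.85 = 1193.77

1193.77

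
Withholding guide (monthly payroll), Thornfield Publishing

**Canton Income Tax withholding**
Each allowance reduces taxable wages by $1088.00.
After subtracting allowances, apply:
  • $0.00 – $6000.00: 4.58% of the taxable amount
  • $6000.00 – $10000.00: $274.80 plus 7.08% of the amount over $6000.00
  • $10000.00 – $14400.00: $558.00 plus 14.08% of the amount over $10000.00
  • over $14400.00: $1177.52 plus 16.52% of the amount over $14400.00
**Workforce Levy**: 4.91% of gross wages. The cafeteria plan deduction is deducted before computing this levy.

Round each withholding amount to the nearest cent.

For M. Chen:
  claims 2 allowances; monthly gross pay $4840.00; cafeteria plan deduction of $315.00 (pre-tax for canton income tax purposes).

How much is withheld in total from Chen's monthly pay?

$329.76

Canton Income Tax: taxable = $4840.00 − $315.00 − 2×$1088.00 = $2349.00
  4.58% × $2349.00 = $107.58
Workforce Levy: 4.91% × $4525.00 = $222.18
Total: $107.58 + $222.18 = $329.76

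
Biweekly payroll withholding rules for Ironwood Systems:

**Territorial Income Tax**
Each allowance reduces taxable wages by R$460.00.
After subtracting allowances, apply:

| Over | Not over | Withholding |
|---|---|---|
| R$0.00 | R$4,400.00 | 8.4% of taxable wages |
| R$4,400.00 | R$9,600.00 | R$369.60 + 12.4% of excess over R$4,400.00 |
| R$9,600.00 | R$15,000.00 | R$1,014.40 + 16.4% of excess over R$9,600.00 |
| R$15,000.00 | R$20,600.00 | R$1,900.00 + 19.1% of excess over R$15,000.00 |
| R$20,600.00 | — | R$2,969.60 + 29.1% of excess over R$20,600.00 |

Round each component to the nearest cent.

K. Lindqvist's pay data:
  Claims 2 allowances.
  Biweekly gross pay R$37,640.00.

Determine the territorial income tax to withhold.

R$7,660.52

Territorial Income Tax: taxable = R$37,640.00 − 2×R$460.00 = R$36,720.00
  R$2,969.60 + 29.1% × (R$36,720.00 − R$20,600.00) = R$2,969.60 + 29.1% × R$16,120.00 = R$7,660.52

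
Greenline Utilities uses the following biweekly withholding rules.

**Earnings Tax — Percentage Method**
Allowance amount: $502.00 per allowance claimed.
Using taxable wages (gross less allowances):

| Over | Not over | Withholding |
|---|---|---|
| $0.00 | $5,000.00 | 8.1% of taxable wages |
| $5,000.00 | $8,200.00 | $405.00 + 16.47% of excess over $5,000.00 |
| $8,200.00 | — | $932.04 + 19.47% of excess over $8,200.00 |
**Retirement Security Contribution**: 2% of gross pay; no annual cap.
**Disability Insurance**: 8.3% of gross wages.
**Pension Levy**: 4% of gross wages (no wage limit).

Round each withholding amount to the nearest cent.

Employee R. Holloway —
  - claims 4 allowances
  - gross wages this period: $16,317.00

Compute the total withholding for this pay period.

Earnings Tax: taxable = $16,317.00 − 4×$502.00 = $14,309.00
  $932.04 + 19.47% × ($14,309.00 − $8,200.00) = $932.04 + 19.47% × $6,109.00 = $2,121.46
Retirement Security Contribution: 2% × $16,317.00 = $326.34
Disability Insurance: 8.3% × $16,317.00 = $1,354.31
Pension Levy: 4% × $16,317.00 = $652.68
Total: $2,121.46 + $326.34 + $1,354.31 + $652.68 = $4,454.79

$4,454.79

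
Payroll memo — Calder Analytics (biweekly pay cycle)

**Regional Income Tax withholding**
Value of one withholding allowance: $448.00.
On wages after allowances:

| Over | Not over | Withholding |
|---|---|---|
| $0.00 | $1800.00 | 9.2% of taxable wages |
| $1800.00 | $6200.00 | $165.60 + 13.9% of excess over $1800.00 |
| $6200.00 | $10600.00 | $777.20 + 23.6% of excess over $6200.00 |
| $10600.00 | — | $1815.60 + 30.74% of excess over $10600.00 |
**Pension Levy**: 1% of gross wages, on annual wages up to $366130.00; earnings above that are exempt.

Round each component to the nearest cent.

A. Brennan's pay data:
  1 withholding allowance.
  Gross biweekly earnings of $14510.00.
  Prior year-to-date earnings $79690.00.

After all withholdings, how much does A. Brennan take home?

Regional Income Tax: taxable = $14510.00 − 1×$448.00 = $14062.00
  $1815.60 + 30.74% × ($14062.00 − $10600.00) = $1815.60 + 30.74% × $3462.00 = $2879.82
Pension Levy: 1% × $14510.00 = $145.10
Total withheld: $2879.82 + $145.10 = $3024.92
Net pay: $14510.00 − $3024.92 = $11485.08

$11485.08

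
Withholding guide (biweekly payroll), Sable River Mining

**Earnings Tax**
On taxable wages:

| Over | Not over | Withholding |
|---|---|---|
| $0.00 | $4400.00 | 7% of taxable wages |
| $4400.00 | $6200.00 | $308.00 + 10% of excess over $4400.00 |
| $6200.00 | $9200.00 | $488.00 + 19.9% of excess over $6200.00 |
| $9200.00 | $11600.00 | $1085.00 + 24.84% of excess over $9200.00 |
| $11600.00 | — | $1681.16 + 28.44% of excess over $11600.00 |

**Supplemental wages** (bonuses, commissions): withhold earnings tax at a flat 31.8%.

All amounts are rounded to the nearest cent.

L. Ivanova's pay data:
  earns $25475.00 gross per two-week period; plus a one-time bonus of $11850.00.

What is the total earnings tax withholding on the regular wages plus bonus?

Earnings Tax: taxable = $25475.00
  $1681.16 + 28.44% × ($25475.00 − $11600.00) = $1681.16 + 28.44% × $13875.00 = $5627.21
Supplemental (31.8% flat on bonus): 31.8% × $11850.00 = $3768.30
Total earnings tax: $5627.21 + $3768.30 = $9395.51

$9395.51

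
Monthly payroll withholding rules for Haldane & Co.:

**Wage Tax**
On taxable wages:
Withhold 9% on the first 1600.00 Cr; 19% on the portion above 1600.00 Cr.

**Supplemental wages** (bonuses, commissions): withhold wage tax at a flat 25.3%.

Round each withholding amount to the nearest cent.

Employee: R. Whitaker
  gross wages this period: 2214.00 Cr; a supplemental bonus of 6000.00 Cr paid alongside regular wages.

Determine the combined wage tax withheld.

Wage Tax: taxable = 2214.00 Cr
  144.00 Cr + 19% × (2214.00 Cr − 1600.00 Cr) = 144.00 Cr + 19% × 614.00 Cr = 260.66 Cr
Supplemental (25.3% flat on bonus): 25.3% × 6000.00 Cr = 1518.00 Cr
Total wage tax: 260.66 Cr + 1518.00 Cr = 1778.66 Cr

1778.66 Cr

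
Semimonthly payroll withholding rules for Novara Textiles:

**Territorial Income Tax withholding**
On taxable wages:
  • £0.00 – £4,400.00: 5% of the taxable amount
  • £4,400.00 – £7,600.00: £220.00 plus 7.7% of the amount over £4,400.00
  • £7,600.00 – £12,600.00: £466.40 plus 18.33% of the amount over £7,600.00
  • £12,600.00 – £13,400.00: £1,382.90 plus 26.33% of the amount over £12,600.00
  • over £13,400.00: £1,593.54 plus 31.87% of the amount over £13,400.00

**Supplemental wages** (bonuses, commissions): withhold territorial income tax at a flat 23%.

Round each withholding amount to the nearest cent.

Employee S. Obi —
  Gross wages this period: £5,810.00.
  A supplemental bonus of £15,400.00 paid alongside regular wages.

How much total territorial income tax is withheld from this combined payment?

£3,870.57

Territorial Income Tax: taxable = £5,810.00
  £220.00 + 7.7% × (£5,810.00 − £4,400.00) = £220.00 + 7.7% × £1,410.00 = £328.57
Supplemental (23% flat on bonus): 23% × £15,400.00 = £3,542.00
Total territorial income tax: £328.57 + £3,542.00 = £3,870.57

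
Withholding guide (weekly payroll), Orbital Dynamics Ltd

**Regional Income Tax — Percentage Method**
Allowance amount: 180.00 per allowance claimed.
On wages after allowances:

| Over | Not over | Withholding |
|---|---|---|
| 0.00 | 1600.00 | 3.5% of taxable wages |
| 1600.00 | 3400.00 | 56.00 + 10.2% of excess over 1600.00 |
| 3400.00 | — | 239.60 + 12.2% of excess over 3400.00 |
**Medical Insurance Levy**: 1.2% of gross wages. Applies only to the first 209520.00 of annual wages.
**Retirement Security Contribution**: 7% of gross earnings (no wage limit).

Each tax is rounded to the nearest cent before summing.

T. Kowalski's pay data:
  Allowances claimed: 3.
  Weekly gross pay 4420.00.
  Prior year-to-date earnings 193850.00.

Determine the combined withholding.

Regional Income Tax: taxable = 4420.00 − 3×180.00 = 3880.00
  239.60 + 12.2% × (3880.00 − 3400.00) = 239.60 + 12.2% × 480.00 = 298.16
Medical Insurance Levy: 1.2% × 4420.00 = 53.04
Retirement Security Contribution: 7% × 4420.00 = 309.40
Total: 298.16 + 53.04 + 309.40 = 660.60

660.60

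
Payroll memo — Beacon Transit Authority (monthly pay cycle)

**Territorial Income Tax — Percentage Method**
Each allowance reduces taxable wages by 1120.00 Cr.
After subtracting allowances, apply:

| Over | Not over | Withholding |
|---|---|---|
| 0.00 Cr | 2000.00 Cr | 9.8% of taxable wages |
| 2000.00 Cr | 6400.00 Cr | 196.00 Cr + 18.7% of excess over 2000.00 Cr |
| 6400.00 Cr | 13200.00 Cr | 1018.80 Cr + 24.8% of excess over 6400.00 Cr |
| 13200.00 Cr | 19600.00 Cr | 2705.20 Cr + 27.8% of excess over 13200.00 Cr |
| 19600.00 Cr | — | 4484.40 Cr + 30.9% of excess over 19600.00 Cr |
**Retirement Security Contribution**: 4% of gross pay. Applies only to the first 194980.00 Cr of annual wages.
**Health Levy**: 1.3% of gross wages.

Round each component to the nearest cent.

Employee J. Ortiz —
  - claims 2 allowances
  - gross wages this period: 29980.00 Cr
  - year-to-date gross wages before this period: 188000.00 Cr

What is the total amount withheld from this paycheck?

7668.60 Cr

Territorial Income Tax: taxable = 29980.00 Cr − 2×1120.00 Cr = 27740.00 Cr
  4484.40 Cr + 30.9% × (27740.00 Cr − 19600.00 Cr) = 4484.40 Cr + 30.9% × 8140.00 Cr = 6999.66 Cr
Retirement Security Contribution: cap 194980.00 Cr − YTD 188000.00 Cr = 6980.00 Cr subject; 4% × 6980.00 Cr = 279.20 Cr
Health Levy: 1.3% × 29980.00 Cr = 389.74 Cr
Total: 6999.66 Cr + 279.20 Cr + 389.74 Cr = 7668.60 Cr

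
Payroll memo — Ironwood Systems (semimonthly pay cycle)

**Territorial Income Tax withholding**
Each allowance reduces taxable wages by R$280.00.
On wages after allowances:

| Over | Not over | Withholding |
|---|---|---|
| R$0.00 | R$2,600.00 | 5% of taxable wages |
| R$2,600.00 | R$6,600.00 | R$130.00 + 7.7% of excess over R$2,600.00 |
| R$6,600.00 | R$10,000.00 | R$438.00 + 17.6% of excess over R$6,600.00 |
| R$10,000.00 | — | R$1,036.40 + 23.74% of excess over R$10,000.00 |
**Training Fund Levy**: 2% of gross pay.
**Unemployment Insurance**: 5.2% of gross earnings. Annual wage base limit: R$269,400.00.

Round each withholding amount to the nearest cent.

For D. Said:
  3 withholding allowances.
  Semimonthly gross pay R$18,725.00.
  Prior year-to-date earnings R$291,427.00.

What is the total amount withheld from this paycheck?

R$3,282.80

Territorial Income Tax: taxable = R$18,725.00 − 3×R$280.00 = R$17,885.00
  R$1,036.40 + 23.74% × (R$17,885.00 − R$10,000.00) = R$1,036.40 + 23.74% × R$7,885.00 = R$2,908.30
Training Fund Levy: 2% × R$18,725.00 = R$374.50
Unemployment Insurance: YTD R$291,427.00 ≥ cap R$269,400.00 → R$0.00
Total: R$2,908.30 + R$374.50 + R$0.00 = R$3,282.80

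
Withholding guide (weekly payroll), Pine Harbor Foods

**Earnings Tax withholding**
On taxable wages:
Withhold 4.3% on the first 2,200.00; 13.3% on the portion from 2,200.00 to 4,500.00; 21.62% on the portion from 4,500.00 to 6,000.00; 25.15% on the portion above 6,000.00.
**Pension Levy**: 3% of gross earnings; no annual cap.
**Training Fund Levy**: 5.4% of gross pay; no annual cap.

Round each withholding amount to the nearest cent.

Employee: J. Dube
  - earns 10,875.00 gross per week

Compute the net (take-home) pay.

8,010.64

Earnings Tax: taxable = 10,875.00
  724.80 + 25.15% × (10,875.00 − 6,000.00) = 724.80 + 25.15% × 4,875.00 = 1,950.86
Pension Levy: 3% × 10,875.00 = 326.25
Training Fund Levy: 5.4% × 10,875.00 = 587.25
Total withheld: 1,950.86 + 326.25 + 587.25 = 2,864.36
Net pay: 10,875.00 − 2,864.36 = 8,010.64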